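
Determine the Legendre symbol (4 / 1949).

Pull out 2^2: since 1949 ≡ 5 (mod 8), (2/1949) = -1, so (2/1949)^2 = +1.
Reached (1/1949) = 1. Collecting the sign flips along the way, the symbol is +1.

1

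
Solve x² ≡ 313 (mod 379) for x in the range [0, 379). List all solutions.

97, 282

Since 379 ≡ 3 (mod 4), a square root of 313 is 313^((379+1)/4) = 313^95 mod 379.
Repeated squaring: 313^2≡187, 313^4≡101, 313^8≡347, 313^16≡266, 313^32≡262, 313^64≡45 (mod 379).
313^95 = 313^(64+16+8+4+2+1) ≡ 97 (mod 379).
Check: 97² = 9409 ≡ 313 (mod 379). The two roots are 97 and 282.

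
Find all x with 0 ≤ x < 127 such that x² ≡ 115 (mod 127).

Since 127 ≡ 3 (mod 4), a square root of 115 is 115^((127+1)/4) = 115^32 mod 127.
Repeated squaring: 115^2≡17, 115^4≡35, 115^8≡82, 115^16≡120, 115^32≡49 (mod 127).
115^32 = 115^(32) ≡ 49 (mod 127).
Check: 49² = 2401 ≡ 115 (mod 127). The two roots are 49 and 78.

49, 78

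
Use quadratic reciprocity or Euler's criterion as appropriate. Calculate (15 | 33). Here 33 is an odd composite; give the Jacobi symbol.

0

Reciprocity: 15 ≡ 3 and 33 ≡ 1 (mod 4), so (15/33) = +(33/15).
Reduce top mod 15: now compute (3/15).
Reciprocity: 3 ≡ 3 and 15 ≡ 3 (mod 4), so (3/15) = −(15/3).
Reduce top mod 3: now compute (0/3).
Top reduces to 0: gcd > 1, so the symbol is 0.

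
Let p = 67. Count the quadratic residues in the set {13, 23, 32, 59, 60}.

3

(13/67) = -1 → non-residue.
(23/67) = +1 → QR.
(32/67) = -1 → non-residue.
(59/67) = +1 → QR.
(60/67) = +1 → QR.
Total quadratic residues among the 5: 3.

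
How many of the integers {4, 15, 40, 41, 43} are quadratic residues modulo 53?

(4/53) = +1 → QR.
(15/53) = +1 → QR.
(40/53) = +1 → QR.
(41/53) = -1 → non-residue.
(43/53) = +1 → QR.
Total quadratic residues among the 5: 4.

4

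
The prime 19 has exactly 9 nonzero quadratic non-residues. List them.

2,3,8,10,12,13,14,15,18

Square k = 1,…,9 (k and 19−k give the same square):
1²=1, 2²=4, 3²=9, 4²=16, 5²≡6, 6²≡17, 7²≡11, 8²≡7, 9²≡5 (mod 19).
The residues are {1, 4, 5, 6, 7, 9, 11, 16, 17}; the non-residues are the remaining 9 nonzero classes.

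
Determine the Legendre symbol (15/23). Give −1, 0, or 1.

-1

Reciprocity: 15 ≡ 3 and 23 ≡ 3 (mod 4), so (15/23) = −(23/15).
Reduce top mod 15: now compute (8/15).
Pull out 2^3: since 15 ≡ 7 (mod 8), (2/15) = +1, so (2/15)^3 = +1.
Reached (1/15) = 1. Collecting the sign flips along the way, the symbol is -1.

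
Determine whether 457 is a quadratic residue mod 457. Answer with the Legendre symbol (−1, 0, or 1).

First reduce: 457 ≡ 0 (mod 457).
Top reduces to 0: gcd > 1, so the symbol is 0.

0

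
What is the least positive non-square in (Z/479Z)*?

(2/479) = +1, so 2 is a residue.
(3/479) = +1, so 3 is a residue.
(4/479) = +1, so 4 is a residue.
(5/479) = +1, so 5 is a residue.
(6/479) = +1, so 6 is a residue.
(7/479) = +1, so 7 is a residue.
(8/479) = +1, so 8 is a residue.
(9/479) = +1, so 9 is a residue.
(10/479) = +1, so 10 is a residue.
(11/479) = +1, so 11 is a residue.
(12/479) = +1, so 12 is a residue.
(13/479) = −1, so 13 is the smallest positive non-residue mod 479.

13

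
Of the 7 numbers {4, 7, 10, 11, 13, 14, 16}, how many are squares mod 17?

3

(4/17) = +1 → QR.
(7/17) = -1 → non-residue.
(10/17) = -1 → non-residue.
(11/17) = -1 → non-residue.
(13/17) = +1 → QR.
(14/17) = -1 → non-residue.
(16/17) = +1 → QR.
Total quadratic residues among the 7: 3.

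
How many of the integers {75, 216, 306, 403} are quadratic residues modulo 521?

1

(75/521) = -1 → non-residue.
(216/521) = -1 → non-residue.
(306/521) = -1 → non-residue.
(403/521) = +1 → QR.
Total quadratic residues among the 4: 1.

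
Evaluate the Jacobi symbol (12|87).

0

Pull out 2^2: since 87 ≡ 7 (mod 8), (2/87) = +1, so (2/87)^2 = +1.
Reciprocity: 3 ≡ 3 and 87 ≡ 3 (mod 4), so (3/87) = −(87/3).
Reduce top mod 3: now compute (0/3).
Top reduces to 0: gcd > 1, so the symbol is 0.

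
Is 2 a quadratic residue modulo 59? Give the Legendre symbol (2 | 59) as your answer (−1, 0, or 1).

-1

Pull out 2: since 59 ≡ 3 (mod 8), (2/59) = -1.
Reached (1/59) = 1. Collecting the sign flips along the way, the symbol is -1.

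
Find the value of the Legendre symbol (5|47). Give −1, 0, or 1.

Reciprocity: 5 ≡ 1 and 47 ≡ 3 (mod 4), so (5/47) = +(47/5).
Reduce top mod 5: now compute (2/5).
Pull out 2: since 5 ≡ 5 (mod 8), (2/5) = -1.
Reached (1/5) = 1. Collecting the sign flips along the way, the symbol is -1.

-1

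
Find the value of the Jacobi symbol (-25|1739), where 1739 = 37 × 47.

-1

First reduce: -25 ≡ 1714 (mod 1739).
Pull out 2: since 1739 ≡ 3 (mod 8), (2/1739) = -1.
Reciprocity: 857 ≡ 1 and 1739 ≡ 3 (mod 4), so (857/1739) = +(1739/857).
Reduce top mod 857: now compute (25/857).
Reciprocity: 25 ≡ 1 and 857 ≡ 1 (mod 4), so (25/857) = +(857/25).
Reduce top mod 25: now compute (7/25).
Reciprocity: 7 ≡ 3 and 25 ≡ 1 (mod 4), so (7/25) = +(25/7).
Reduce top mod 7: now compute (4/7).
Pull out 2^2: since 7 ≡ 7 (mod 8), (2/7) = +1, so (2/7)^2 = +1.
Reached (1/7) = 1. Collecting the sign flips along the way, the symbol is -1.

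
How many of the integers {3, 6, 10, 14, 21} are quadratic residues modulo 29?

1

(3/29) = -1 → non-residue.
(6/29) = +1 → QR.
(10/29) = -1 → non-residue.
(14/29) = -1 → non-residue.
(21/29) = -1 → non-residue.
Total quadratic residues among the 5: 1.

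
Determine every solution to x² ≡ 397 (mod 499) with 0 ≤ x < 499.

233, 266

Since 499 ≡ 3 (mod 4), a square root of 397 is 397^((499+1)/4) = 397^125 mod 499.
Repeated squaring: 397^2≡424, 397^4≡136, 397^8≡33, 397^16≡91, 397^32≡297, 397^64≡385 (mod 499).
397^125 = 397^(64+32+16+8+4+1) ≡ 233 (mod 499).
Check: 233² = 54289 ≡ 397 (mod 499). The two roots are 233 and 266.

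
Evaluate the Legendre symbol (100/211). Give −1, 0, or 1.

Euler's criterion: (100/211) ≡ 100^105 (mod 211).
100^2 ≡ 83 (mod 211)
100^4 ≡ 137 (mod 211)
100^8 ≡ 201 (mod 211)
100^16 ≡ 100 (mod 211)
100^32 ≡ 83 (mod 211)
100^64 ≡ 137 (mod 211)
100^105 = 100^(64+32+8+1) ≡ 1 (mod 211).
Result is 1, so (100/211) = 1.

1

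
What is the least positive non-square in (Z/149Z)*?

(2/149) = −1, so 2 is the smallest positive non-residue mod 149.

2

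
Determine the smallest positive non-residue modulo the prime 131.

(2/131) = −1, so 2 is the smallest positive non-residue mod 131.

2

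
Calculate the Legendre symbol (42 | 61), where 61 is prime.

1

Pull out 2: since 61 ≡ 5 (mod 8), (2/61) = -1.
Reciprocity: 21 ≡ 1 and 61 ≡ 1 (mod 4), so (21/61) = +(61/21).
Reduce top mod 21: now compute (19/21).
Reciprocity: 19 ≡ 3 and 21 ≡ 1 (mod 4), so (19/21) = +(21/19).
Reduce top mod 19: now compute (2/19).
Pull out 2: since 19 ≡ 3 (mod 8), (2/19) = -1.
Reached (1/19) = 1. Collecting the sign flips along the way, the symbol is +1.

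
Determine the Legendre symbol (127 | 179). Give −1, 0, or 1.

Reciprocity: 127 ≡ 3 and 179 ≡ 3 (mod 4), so (127/179) = −(179/127).
Reduce top mod 127: now compute (52/127).
Pull out 2^2: since 127 ≡ 7 (mod 8), (2/127) = +1, so (2/127)^2 = +1.
Reciprocity: 13 ≡ 1 and 127 ≡ 3 (mod 4), so (13/127) = +(127/13).
Reduce top mod 13: now compute (10/13).
Pull out 2: since 13 ≡ 5 (mod 8), (2/13) = -1.
Reciprocity: 5 ≡ 1 and 13 ≡ 1 (mod 4), so (5/13) = +(13/5).
Reduce top mod 5: now compute (3/5).
Reciprocity: 3 ≡ 3 and 5 ≡ 1 (mod 4), so (3/5) = +(5/3).
Reduce top mod 3: now compute (2/3).
Pull out 2: since 3 ≡ 3 (mod 8), (2/3) = -1.
Reached (1/3) = 1. Collecting the sign flips along the way, the symbol is -1.

-1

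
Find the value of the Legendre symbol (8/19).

Pull out 2^3: since 19 ≡ 3 (mod 8), (2/19) = -1, so (2/19)^3 = -1.
Reached (1/19) = 1. Collecting the sign flips along the way, the symbol is -1.

-1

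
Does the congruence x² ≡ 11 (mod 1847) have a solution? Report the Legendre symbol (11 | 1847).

1

Reciprocity: 11 ≡ 3 and 1847 ≡ 3 (mod 4), so (11/1847) = −(1847/11).
Reduce top mod 11: now compute (10/11).
Pull out 2: since 11 ≡ 3 (mod 8), (2/11) = -1.
Reciprocity: 5 ≡ 1 and 11 ≡ 3 (mod 4), so (5/11) = +(11/5).
Reduce top mod 5: now compute (1/5).
Reached (1/5) = 1. Collecting the sign flips along the way, the symbol is +1.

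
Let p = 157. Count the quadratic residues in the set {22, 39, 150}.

(22/157) = -1 → non-residue.
(39/157) = +1 → QR.
(150/157) = -1 → non-residue.
Total quadratic residues among the 3: 1.

1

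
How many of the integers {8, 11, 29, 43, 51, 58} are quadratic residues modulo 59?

2

(8/59) = -1 → non-residue.
(11/59) = -1 → non-residue.
(29/59) = +1 → QR.
(43/59) = -1 → non-residue.
(51/59) = +1 → QR.
(58/59) = -1 → non-residue.
Total quadratic residues among the 6: 2.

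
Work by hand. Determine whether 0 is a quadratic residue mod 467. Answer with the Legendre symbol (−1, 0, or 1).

Top reduces to 0: gcd > 1, so the symbol is 0.

0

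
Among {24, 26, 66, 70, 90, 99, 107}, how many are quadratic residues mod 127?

(24/127) = -1 → non-residue.
(26/127) = +1 → QR.
(66/127) = -1 → non-residue.
(70/127) = +1 → QR.
(90/127) = -1 → non-residue.
(99/127) = +1 → QR.
(107/127) = +1 → QR.
Total quadratic residues among the 7: 4.

4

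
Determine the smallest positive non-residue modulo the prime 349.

(2/349) = −1, so 2 is the smallest positive non-residue mod 349.

2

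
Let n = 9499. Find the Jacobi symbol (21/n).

Reciprocity: 21 ≡ 1 and 9499 ≡ 3 (mod 4), so (21/9499) = +(9499/21).
Reduce top mod 21: now compute (7/21).
Reciprocity: 7 ≡ 3 and 21 ≡ 1 (mod 4), so (7/21) = +(21/7).
Reduce top mod 7: now compute (0/7).
Top reduces to 0: gcd > 1, so the symbol is 0.

0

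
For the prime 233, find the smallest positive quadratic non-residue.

3

(2/233) = +1, so 2 is a residue.
(3/233) = −1, so 3 is the smallest positive non-residue mod 233.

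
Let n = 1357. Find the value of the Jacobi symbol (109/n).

Reciprocity: 109 ≡ 1 and 1357 ≡ 1 (mod 4), so (109/1357) = +(1357/109).
Reduce top mod 109: now compute (49/109).
Reciprocity: 49 ≡ 1 and 109 ≡ 1 (mod 4), so (49/109) = +(109/49).
Reduce top mod 49: now compute (11/49).
Reciprocity: 11 ≡ 3 and 49 ≡ 1 (mod 4), so (11/49) = +(49/11).
Reduce top mod 11: now compute (5/11).
Reciprocity: 5 ≡ 1 and 11 ≡ 3 (mod 4), so (5/11) = +(11/5).
Reduce top mod 5: now compute (1/5).
Reached (1/5) = 1. Collecting the sign flips along the way, the symbol is +1.

1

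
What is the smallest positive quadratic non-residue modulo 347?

(2/347) = −1, so 2 is the smallest positive non-residue mod 347.

2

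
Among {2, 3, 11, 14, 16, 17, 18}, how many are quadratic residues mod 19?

3

(2/19) = -1 → non-residue.
(3/19) = -1 → non-residue.
(11/19) = +1 → QR.
(14/19) = -1 → non-residue.
(16/19) = +1 → QR.
(17/19) = +1 → QR.
(18/19) = -1 → non-residue.
Total quadratic residues among the 7: 3.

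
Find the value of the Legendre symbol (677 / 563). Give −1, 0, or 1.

Euler's criterion: (677/563) ≡ 114^281 (mod 563).
114^2 ≡ 47 (mod 563)
114^4 ≡ 520 (mod 563)
114^8 ≡ 160 (mod 563)
114^16 ≡ 265 (mod 563)
114^32 ≡ 413 (mod 563)
114^64 ≡ 543 (mod 563)
114^128 ≡ 400 (mod 563)
114^256 ≡ 108 (mod 563)
114^281 = 114^(256+16+8+1) ≡ 562 (mod 563).
Result is 562 ≡ −1, so (677/563) = −1.

-1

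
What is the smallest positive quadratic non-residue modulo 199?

(2/199) = +1, so 2 is a residue.
(3/199) = −1, so 3 is the smallest positive non-residue mod 199.

3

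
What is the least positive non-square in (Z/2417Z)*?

(2/2417) = +1, so 2 is a residue.
(3/2417) = −1, so 3 is the smallest positive non-residue mod 2417.

3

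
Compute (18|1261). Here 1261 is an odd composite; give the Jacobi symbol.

Pull out 2: since 1261 ≡ 5 (mod 8), (2/1261) = -1.
Reciprocity: 9 ≡ 1 and 1261 ≡ 1 (mod 4), so (9/1261) = +(1261/9).
Reduce top mod 9: now compute (1/9).
Reached (1/9) = 1. Collecting the sign flips along the way, the symbol is -1.

-1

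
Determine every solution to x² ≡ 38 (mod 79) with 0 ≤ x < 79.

14, 65

Since 79 ≡ 3 (mod 4), a square root of 38 is 38^((79+1)/4) = 38^20 mod 79.
Repeated squaring: 38^2≡22, 38^4≡10, 38^8≡21, 38^16≡46 (mod 79).
38^20 = 38^(16+4) ≡ 65 (mod 79).
Check: 65² = 4225 ≡ 38 (mod 79). The two roots are 14 and 65.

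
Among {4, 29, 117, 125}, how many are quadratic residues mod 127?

(4/127) = +1 → QR.
(29/127) = -1 → non-residue.
(117/127) = +1 → QR.
(125/127) = -1 → non-residue.
Total quadratic residues among the 4: 2.

2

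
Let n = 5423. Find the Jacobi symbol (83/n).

Reciprocity: 83 ≡ 3 and 5423 ≡ 3 (mod 4), so (83/5423) = −(5423/83).
Reduce top mod 83: now compute (28/83).
Pull out 2^2: since 83 ≡ 3 (mod 8), (2/83) = -1, so (2/83)^2 = +1.
Reciprocity: 7 ≡ 3 and 83 ≡ 3 (mod 4), so (7/83) = −(83/7).
Reduce top mod 7: now compute (6/7).
Pull out 2: since 7 ≡ 7 (mod 8), (2/7) = +1.
Reciprocity: 3 ≡ 3 and 7 ≡ 3 (mod 4), so (3/7) = −(7/3).
Reduce top mod 3: now compute (1/3).
Reached (1/3) = 1. Collecting the sign flips along the way, the symbol is -1.

-1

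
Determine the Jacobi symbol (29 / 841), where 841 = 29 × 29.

0

Reciprocity: 29 ≡ 1 and 841 ≡ 1 (mod 4), so (29/841) = +(841/29).
Reduce top mod 29: now compute (0/29).
Top reduces to 0: gcd > 1, so the symbol is 0.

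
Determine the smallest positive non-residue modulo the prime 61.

(2/61) = −1, so 2 is the smallest positive non-residue mod 61.

2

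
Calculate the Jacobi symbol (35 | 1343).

Reciprocity: 35 ≡ 3 and 1343 ≡ 3 (mod 4), so (35/1343) = −(1343/35).
Reduce top mod 35: now compute (13/35).
Reciprocity: 13 ≡ 1 and 35 ≡ 3 (mod 4), so (13/35) = +(35/13).
Reduce top mod 13: now compute (9/13).
Reciprocity: 9 ≡ 1 and 13 ≡ 1 (mod 4), so (9/13) = +(13/9).
Reduce top mod 9: now compute (4/9).
Pull out 2^2: since 9 ≡ 1 (mod 8), (2/9) = +1, so (2/9)^2 = +1.
Reached (1/9) = 1. Collecting the sign flips along the way, the symbol is -1.

-1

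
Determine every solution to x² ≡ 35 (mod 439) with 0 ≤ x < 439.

Since 439 ≡ 3 (mod 4), a square root of 35 is 35^((439+1)/4) = 35^110 mod 439.
Repeated squaring: 35^2≡347, 35^4≡123, 35^8≡203, 35^16≡382, 35^32≡176, 35^64≡246 (mod 439).
35^110 = 35^(64+32+8+4+2) ≡ 332 (mod 439).
Check: 332² = 110224 ≡ 35 (mod 439). The two roots are 107 and 332.

107, 332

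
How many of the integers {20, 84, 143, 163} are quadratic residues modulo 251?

(20/251) = +1 → QR.
(84/251) = +1 → QR.
(143/251) = -1 → non-residue.
(163/251) = -1 → non-residue.
Total quadratic residues among the 4: 2.

2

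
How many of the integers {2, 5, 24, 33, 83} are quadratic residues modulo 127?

(2/127) = +1 → QR.
(5/127) = -1 → non-residue.
(24/127) = -1 → non-residue.
(33/127) = -1 → non-residue.
(83/127) = -1 → non-residue.
Total quadratic residues among the 5: 1.

1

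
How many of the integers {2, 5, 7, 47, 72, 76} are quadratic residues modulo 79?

(2/79) = +1 → QR.
(5/79) = +1 → QR.
(7/79) = -1 → non-residue.
(47/79) = -1 → non-residue.
(72/79) = +1 → QR.
(76/79) = +1 → QR.
Total quadratic residues among the 6: 4.

4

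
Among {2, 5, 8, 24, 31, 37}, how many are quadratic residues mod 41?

(2/41) = +1 → QR.
(5/41) = +1 → QR.
(8/41) = +1 → QR.
(24/41) = -1 → non-residue.
(31/41) = +1 → QR.
(37/41) = +1 → QR.
Total quadratic residues among the 6: 5.

5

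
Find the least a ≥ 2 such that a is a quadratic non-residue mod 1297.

5

(2/1297) = +1, so 2 is a residue.
(3/1297) = +1, so 3 is a residue.
(4/1297) = +1, so 4 is a residue.
(5/1297) = −1, so 5 is the smallest positive non-residue mod 1297.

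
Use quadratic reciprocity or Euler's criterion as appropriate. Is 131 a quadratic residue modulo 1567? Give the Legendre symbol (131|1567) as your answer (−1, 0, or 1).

1

Reciprocity: 131 ≡ 3 and 1567 ≡ 3 (mod 4), so (131/1567) = −(1567/131).
Reduce top mod 131: now compute (126/131).
Pull out 2: since 131 ≡ 3 (mod 8), (2/131) = -1.
Reciprocity: 63 ≡ 3 and 131 ≡ 3 (mod 4), so (63/131) = −(131/63).
Reduce top mod 63: now compute (5/63).
Reciprocity: 5 ≡ 1 and 63 ≡ 3 (mod 4), so (5/63) = +(63/5).
Reduce top mod 5: now compute (3/5).
Reciprocity: 3 ≡ 3 and 5 ≡ 1 (mod 4), so (3/5) = +(5/3).
Reduce top mod 3: now compute (2/3).
Pull out 2: since 3 ≡ 3 (mod 8), (2/3) = -1.
Reached (1/3) = 1. Collecting the sign flips along the way, the symbol is +1.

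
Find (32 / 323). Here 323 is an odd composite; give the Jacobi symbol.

Pull out 2^5: since 323 ≡ 3 (mod 8), (2/323) = -1, so (2/323)^5 = -1.
Reached (1/323) = 1. Collecting the sign flips along the way, the symbol is -1.

-1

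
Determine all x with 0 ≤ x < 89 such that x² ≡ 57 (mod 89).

89 ≡ 1 (mod 4), so we find a root by search.
Trying successive values, 18² = 324 ≡ 57 (mod 89). The other root is 89 − 18 = 71.

18, 71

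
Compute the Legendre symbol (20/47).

-1

Euler's criterion: (20/47) ≡ 20^23 (mod 47).
20^2 ≡ 24 (mod 47)
20^4 ≡ 12 (mod 47)
20^8 ≡ 3 (mod 47)
20^16 ≡ 9 (mod 47)
20^23 = 20^(16+4+2+1) ≡ 46 (mod 47).
Result is 46 ≡ −1, so (20/47) = −1.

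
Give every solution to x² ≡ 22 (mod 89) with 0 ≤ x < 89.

17, 72

89 ≡ 1 (mod 4), so we find a root by search.
Trying successive values, 17² = 289 ≡ 22 (mod 89). The other root is 89 − 17 = 72.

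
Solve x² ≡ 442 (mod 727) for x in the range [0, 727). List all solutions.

Since 727 ≡ 3 (mod 4), a square root of 442 is 442^((727+1)/4) = 442^182 mod 727.
Repeated squaring: 442^2≡528, 442^4≡343, 442^8≡602, 442^16≡358, 442^32≡212, 442^64≡597, 442^128≡179 (mod 727).
442^182 = 442^(128+32+16+4+2) ≡ 551 (mod 727).
Check: 551² = 303601 ≡ 442 (mod 727). The two roots are 176 and 551.

176, 551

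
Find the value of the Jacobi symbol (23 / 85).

1

Reciprocity: 23 ≡ 3 and 85 ≡ 1 (mod 4), so (23/85) = +(85/23).
Reduce top mod 23: now compute (16/23).
Pull out 2^4: since 23 ≡ 7 (mod 8), (2/23) = +1, so (2/23)^4 = +1.
Reached (1/23) = 1. Collecting the sign flips along the way, the symbol is +1.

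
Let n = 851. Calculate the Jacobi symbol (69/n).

0

Reciprocity: 69 ≡ 1 and 851 ≡ 3 (mod 4), so (69/851) = +(851/69).
Reduce top mod 69: now compute (23/69).
Reciprocity: 23 ≡ 3 and 69 ≡ 1 (mod 4), so (23/69) = +(69/23).
Reduce top mod 23: now compute (0/23).
Top reduces to 0: gcd > 1, so the symbol is 0.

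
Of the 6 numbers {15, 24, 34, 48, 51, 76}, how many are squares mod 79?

(15/79) = -1 → non-residue.
(24/79) = -1 → non-residue.
(34/79) = -1 → non-residue.
(48/79) = -1 → non-residue.
(51/79) = +1 → QR.
(76/79) = +1 → QR.
Total quadratic residues among the 6: 2.

2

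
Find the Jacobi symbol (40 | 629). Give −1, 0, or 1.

-1

Pull out 2^3: since 629 ≡ 5 (mod 8), (2/629) = -1, so (2/629)^3 = -1.
Reciprocity: 5 ≡ 1 and 629 ≡ 1 (mod 4), so (5/629) = +(629/5).
Reduce top mod 5: now compute (4/5).
Pull out 2^2: since 5 ≡ 5 (mod 8), (2/5) = -1, so (2/5)^2 = +1.
Reached (1/5) = 1. Collecting the sign flips along the way, the symbol is -1.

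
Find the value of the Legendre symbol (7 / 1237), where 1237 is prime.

Reciprocity: 7 ≡ 3 and 1237 ≡ 1 (mod 4), so (7/1237) = +(1237/7).
Reduce top mod 7: now compute (5/7).
Reciprocity: 5 ≡ 1 and 7 ≡ 3 (mod 4), so (5/7) = +(7/5).
Reduce top mod 5: now compute (2/5).
Pull out 2: since 5 ≡ 5 (mod 8), (2/5) = -1.
Reached (1/5) = 1. Collecting the sign flips along the way, the symbol is -1.

-1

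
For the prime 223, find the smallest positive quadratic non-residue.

(2/223) = +1, so 2 is a residue.
(3/223) = −1, so 3 is the smallest positive non-residue mod 223.

3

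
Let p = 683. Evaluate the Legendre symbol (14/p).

Pull out 2: since 683 ≡ 3 (mod 8), (2/683) = -1.
Reciprocity: 7 ≡ 3 and 683 ≡ 3 (mod 4), so (7/683) = −(683/7).
Reduce top mod 7: now compute (4/7).
Pull out 2^2: since 7 ≡ 7 (mod 8), (2/7) = +1, so (2/7)^2 = +1.
Reached (1/7) = 1. Collecting the sign flips along the way, the symbol is +1.

1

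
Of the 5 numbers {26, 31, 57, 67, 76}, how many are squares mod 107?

(26/107) = -1 → non-residue.
(31/107) = -1 → non-residue.
(57/107) = +1 → QR.
(67/107) = -1 → non-residue.
(76/107) = +1 → QR.
Total quadratic residues among the 5: 2.

2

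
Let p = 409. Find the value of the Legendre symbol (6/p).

1

Pull out 2: since 409 ≡ 1 (mod 8), (2/409) = +1.
Reciprocity: 3 ≡ 3 and 409 ≡ 1 (mod 4), so (3/409) = +(409/3).
Reduce top mod 3: now compute (1/3).
Reached (1/3) = 1. Collecting the sign flips along the way, the symbol is +1.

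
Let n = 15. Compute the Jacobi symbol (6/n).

Pull out 2: since 15 ≡ 7 (mod 8), (2/15) = +1.
Reciprocity: 3 ≡ 3 and 15 ≡ 3 (mod 4), so (3/15) = −(15/3).
Reduce top mod 3: now compute (0/3).
Top reduces to 0: gcd > 1, so the symbol is 0.

0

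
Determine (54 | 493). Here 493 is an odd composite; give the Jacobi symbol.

Pull out 2: since 493 ≡ 5 (mod 8), (2/493) = -1.
Reciprocity: 27 ≡ 3 and 493 ≡ 1 (mod 4), so (27/493) = +(493/27).
Reduce top mod 27: now compute (7/27).
Reciprocity: 7 ≡ 3 and 27 ≡ 3 (mod 4), so (7/27) = −(27/7).
Reduce top mod 7: now compute (6/7).
Pull out 2: since 7 ≡ 7 (mod 8), (2/7) = +1.
Reciprocity: 3 ≡ 3 and 7 ≡ 3 (mod 4), so (3/7) = −(7/3).
Reduce top mod 3: now compute (1/3).
Reached (1/3) = 1. Collecting the sign flips along the way, the symbol is -1.

-1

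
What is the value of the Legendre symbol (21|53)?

-1

Reciprocity: 21 ≡ 1 and 53 ≡ 1 (mod 4), so (21/53) = +(53/21).
Reduce top mod 21: now compute (11/21).
Reciprocity: 11 ≡ 3 and 21 ≡ 1 (mod 4), so (11/21) = +(21/11).
Reduce top mod 11: now compute (10/11).
Pull out 2: since 11 ≡ 3 (mod 8), (2/11) = -1.
Reciprocity: 5 ≡ 1 and 11 ≡ 3 (mod 4), so (5/11) = +(11/5).
Reduce top mod 5: now compute (1/5).
Reached (1/5) = 1. Collecting the sign flips along the way, the symbol is -1.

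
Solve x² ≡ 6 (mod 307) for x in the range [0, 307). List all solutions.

Since 307 ≡ 3 (mod 4), a square root of 6 is 6^((307+1)/4) = 6^77 mod 307.
Repeated squaring: 6^2≡36, 6^4≡68, 6^8≡19, 6^16≡54, 6^32≡153, 6^64≡77 (mod 307).
6^77 = 6^(64+8+4+1) ≡ 96 (mod 307).
Check: 96² = 9216 ≡ 6 (mod 307). The two roots are 96 and 211.

96, 211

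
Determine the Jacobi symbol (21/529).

1

Reciprocity: 21 ≡ 1 and 529 ≡ 1 (mod 4), so (21/529) = +(529/21).
Reduce top mod 21: now compute (4/21).
Pull out 2^2: since 21 ≡ 5 (mod 8), (2/21) = -1, so (2/21)^2 = +1.
Reached (1/21) = 1. Collecting the sign flips along the way, the symbol is +1.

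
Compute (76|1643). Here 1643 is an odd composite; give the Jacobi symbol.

Pull out 2^2: since 1643 ≡ 3 (mod 8), (2/1643) = -1, so (2/1643)^2 = +1.
Reciprocity: 19 ≡ 3 and 1643 ≡ 3 (mod 4), so (19/1643) = −(1643/19).
Reduce top mod 19: now compute (9/19).
Reciprocity: 9 ≡ 1 and 19 ≡ 3 (mod 4), so (9/19) = +(19/9).
Reduce top mod 9: now compute (1/9).
Reached (1/9) = 1. Collecting the sign flips along the way, the symbol is -1.

-1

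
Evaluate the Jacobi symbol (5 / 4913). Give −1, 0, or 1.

Reciprocity: 5 ≡ 1 and 4913 ≡ 1 (mod 4), so (5/4913) = +(4913/5).
Reduce top mod 5: now compute (3/5).
Reciprocity: 3 ≡ 3 and 5 ≡ 1 (mod 4), so (3/5) = +(5/3).
Reduce top mod 3: now compute (2/3).
Pull out 2: since 3 ≡ 3 (mod 8), (2/3) = -1.
Reached (1/3) = 1. Collecting the sign flips along the way, the symbol is -1.

-1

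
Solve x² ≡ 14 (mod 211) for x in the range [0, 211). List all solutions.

15, 196

Since 211 ≡ 3 (mod 4), a square root of 14 is 14^((211+1)/4) = 14^53 mod 211.
Repeated squaring: 14^2≡196, 14^4≡14, 14^8≡196, 14^16≡14, 14^32≡196 (mod 211).
14^53 = 14^(32+16+4+1) ≡ 196 (mod 211).
Check: 196² = 38416 ≡ 14 (mod 211). The two roots are 15 and 196.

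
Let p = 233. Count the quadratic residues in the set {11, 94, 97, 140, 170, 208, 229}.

3

(11/233) = -1 → non-residue.
(94/233) = -1 → non-residue.
(97/233) = -1 → non-residue.
(140/233) = -1 → non-residue.
(170/233) = +1 → QR.
(208/233) = +1 → QR.
(229/233) = +1 → QR.
Total quadratic residues among the 7: 3.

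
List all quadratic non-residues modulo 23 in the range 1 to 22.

Square k = 1,…,11 (k and 23−k give the same square):
1²=1, 2²=4, 3²=9, 4²=16, 5²≡2, 6²≡13, 7²≡3, 8²≡18, 9²≡12, 10²≡8, 11²≡6 (mod 23).
The residues are {1, 2, 3, 4, 6, 8, 9, 12, 13, 16, 18}; the non-residues are the remaining 11 nonzero classes.

5 7 10 11 14 15 17 19 20 21 22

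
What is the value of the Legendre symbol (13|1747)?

Reciprocity: 13 ≡ 1 and 1747 ≡ 3 (mod 4), so (13/1747) = +(1747/13).
Reduce top mod 13: now compute (5/13).
Reciprocity: 5 ≡ 1 and 13 ≡ 1 (mod 4), so (5/13) = +(13/5).
Reduce top mod 5: now compute (3/5).
Reciprocity: 3 ≡ 3 and 5 ≡ 1 (mod 4), so (3/5) = +(5/3).
Reduce top mod 3: now compute (2/3).
Pull out 2: since 3 ≡ 3 (mod 8), (2/3) = -1.
Reached (1/3) = 1. Collecting the sign flips along the way, the symbol is -1.

-1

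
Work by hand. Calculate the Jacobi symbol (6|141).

0

Pull out 2: since 141 ≡ 5 (mod 8), (2/141) = -1.
Reciprocity: 3 ≡ 3 and 141 ≡ 1 (mod 4), so (3/141) = +(141/3).
Reduce top mod 3: now compute (0/3).
Top reduces to 0: gcd > 1, so the symbol is 0.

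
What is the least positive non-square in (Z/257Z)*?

(2/257) = +1, so 2 is a residue.
(3/257) = −1, so 3 is the smallest positive non-residue mod 257.

3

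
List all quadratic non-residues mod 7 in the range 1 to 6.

3,5,6

Square k = 1,…,3 (k and 7−k give the same square):
1²=1, 2²=4, 3²≡2 (mod 7).
The residues are {1, 2, 4}; the non-residues are the remaining 3 nonzero classes.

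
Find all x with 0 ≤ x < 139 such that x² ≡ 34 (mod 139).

27, 112

Since 139 ≡ 3 (mod 4), a square root of 34 is 34^((139+1)/4) = 34^35 mod 139.
Repeated squaring: 34^2≡44, 34^4≡129, 34^8≡100, 34^16≡131, 34^32≡64 (mod 139).
34^35 = 34^(32+2+1) ≡ 112 (mod 139).
Check: 112² = 12544 ≡ 34 (mod 139). The two roots are 27 and 112.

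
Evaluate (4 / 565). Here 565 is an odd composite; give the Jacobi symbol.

Pull out 2^2: since 565 ≡ 5 (mod 8), (2/565) = -1, so (2/565)^2 = +1.
Reached (1/565) = 1. Collecting the sign flips along the way, the symbol is +1.

1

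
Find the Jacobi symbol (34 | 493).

Pull out 2: since 493 ≡ 5 (mod 8), (2/493) = -1.
Reciprocity: 17 ≡ 1 and 493 ≡ 1 (mod 4), so (17/493) = +(493/17).
Reduce top mod 17: now compute (0/17).
Top reduces to 0: gcd > 1, so the symbol is 0.

0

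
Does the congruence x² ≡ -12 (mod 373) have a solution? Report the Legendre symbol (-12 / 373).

First reduce: -12 ≡ 361 (mod 373).
Reciprocity: 361 ≡ 1 and 373 ≡ 1 (mod 4), so (361/373) = +(373/361).
Reduce top mod 361: now compute (12/361).
Pull out 2^2: since 361 ≡ 1 (mod 8), (2/361) = +1, so (2/361)^2 = +1.
Reciprocity: 3 ≡ 3 and 361 ≡ 1 (mod 4), so (3/361) = +(361/3).
Reduce top mod 3: now compute (1/3).
Reached (1/3) = 1. Collecting the sign flips along the way, the symbol is +1.

1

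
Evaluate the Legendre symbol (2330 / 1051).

First reduce: 2330 ≡ 228 (mod 1051).
Pull out 2^2: since 1051 ≡ 3 (mod 8), (2/1051) = -1, so (2/1051)^2 = +1.
Reciprocity: 57 ≡ 1 and 1051 ≡ 3 (mod 4), so (57/1051) = +(1051/57).
Reduce top mod 57: now compute (25/57).
Reciprocity: 25 ≡ 1 and 57 ≡ 1 (mod 4), so (25/57) = +(57/25).
Reduce top mod 25: now compute (7/25).
Reciprocity: 7 ≡ 3 and 25 ≡ 1 (mod 4), so (7/25) = +(25/7).
Reduce top mod 7: now compute (4/7).
Pull out 2^2: since 7 ≡ 7 (mod 8), (2/7) = +1, so (2/7)^2 = +1.
Reached (1/7) = 1. Collecting the sign flips along the way, the symbol is +1.

1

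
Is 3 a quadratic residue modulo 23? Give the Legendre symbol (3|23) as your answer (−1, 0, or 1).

Reciprocity: 3 ≡ 3 and 23 ≡ 3 (mod 4), so (3/23) = −(23/3).
Reduce top mod 3: now compute (2/3).
Pull out 2: since 3 ≡ 3 (mod 8), (2/3) = -1.
Reached (1/3) = 1. Collecting the sign flips along the way, the symbol is +1.

1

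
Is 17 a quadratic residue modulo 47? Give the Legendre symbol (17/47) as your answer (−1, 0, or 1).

Euler's criterion: (17/47) ≡ 17^23 (mod 47).
17^2 ≡ 7 (mod 47)
17^4 ≡ 2 (mod 47)
17^8 ≡ 4 (mod 47)
17^16 ≡ 16 (mod 47)
17^23 = 17^(16+4+2+1) ≡ 1 (mod 47).
Result is 1, so (17/47) = 1.

1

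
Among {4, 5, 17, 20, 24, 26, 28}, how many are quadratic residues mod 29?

(4/29) = +1 → QR.
(5/29) = +1 → QR.
(17/29) = -1 → non-residue.
(20/29) = +1 → QR.
(24/29) = +1 → QR.
(26/29) = -1 → non-residue.
(28/29) = +1 → QR.
Total quadratic residues among the 7: 5.

5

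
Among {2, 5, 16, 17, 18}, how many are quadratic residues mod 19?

(2/19) = -1 → non-residue.
(5/19) = +1 → QR.
(16/19) = +1 → QR.
(17/19) = +1 → QR.
(18/19) = -1 → non-residue.
Total quadratic residues among the 5: 3.

3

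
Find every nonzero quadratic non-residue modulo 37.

Square k = 1,…,18 (k and 37−k give the same square):
1²=1, 2²=4, 3²=9, 4²=16, 5²=25, 6²=36, 7²≡12, 8²≡27, 9²≡7, 10²≡26, 11²≡10, 12²≡33, 13²≡21, 14²≡11, 15²≡3, 16²≡34, 17²≡30, 18²≡28 (mod 37).
The residues are {1, 3, 4, 7, 9, 10, 11, 12, 16, 21, 25, 26, 27, 28, 30, 33, 34, 36}; the non-residues are the remaining 18 nonzero classes.

2, 5, 6, 8, 13, 14, 15, 17, 18, 19, 20, 22, 23, 24, 29, 31, 32, 35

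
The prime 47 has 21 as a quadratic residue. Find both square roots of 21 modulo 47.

16, 31

Since 47 ≡ 3 (mod 4), a square root of 21 is 21^((47+1)/4) = 21^12 mod 47.
Repeated squaring: 21^2≡18, 21^4≡42, 21^8≡25 (mod 47).
21^12 = 21^(8+4) ≡ 16 (mod 47).
Check: 16² = 256 ≡ 21 (mod 47). The two roots are 16 and 31.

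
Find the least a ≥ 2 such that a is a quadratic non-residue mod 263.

5

(2/263) = +1, so 2 is a residue.
(3/263) = +1, so 3 is a residue.
(4/263) = +1, so 4 is a residue.
(5/263) = −1, so 5 is the smallest positive non-residue mod 263.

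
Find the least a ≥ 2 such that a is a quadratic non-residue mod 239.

7

(2/239) = +1, so 2 is a residue.
(3/239) = +1, so 3 is a residue.
(4/239) = +1, so 4 is a residue.
(5/239) = +1, so 5 is a residue.
(6/239) = +1, so 6 is a residue.
(7/239) = −1, so 7 is the smallest positive non-residue mod 239.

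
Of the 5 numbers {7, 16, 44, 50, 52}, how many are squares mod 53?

(7/53) = +1 → QR.
(16/53) = +1 → QR.
(44/53) = +1 → QR.
(50/53) = -1 → non-residue.
(52/53) = +1 → QR.
Total quadratic residues among the 5: 4.

4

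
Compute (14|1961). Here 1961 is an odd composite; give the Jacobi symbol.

1

Pull out 2: since 1961 ≡ 1 (mod 8), (2/1961) = +1.
Reciprocity: 7 ≡ 3 and 1961 ≡ 1 (mod 4), so (7/1961) = +(1961/7).
Reduce top mod 7: now compute (1/7).
Reached (1/7) = 1. Collecting the sign flips along the way, the symbol is +1.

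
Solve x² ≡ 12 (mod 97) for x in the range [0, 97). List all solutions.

20, 77

97 ≡ 1 (mod 4), so we find a root by search.
Trying successive values, 20² = 400 ≡ 12 (mod 97). The other root is 97 − 20 = 77.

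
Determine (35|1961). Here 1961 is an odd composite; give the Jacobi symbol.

1

Reciprocity: 35 ≡ 3 and 1961 ≡ 1 (mod 4), so (35/1961) = +(1961/35).
Reduce top mod 35: now compute (1/35).
Reached (1/35) = 1. Collecting the sign flips along the way, the symbol is +1.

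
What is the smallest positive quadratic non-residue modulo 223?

3

(2/223) = +1, so 2 is a residue.
(3/223) = −1, so 3 is the smallest positive non-residue mod 223.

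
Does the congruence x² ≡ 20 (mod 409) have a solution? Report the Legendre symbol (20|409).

Euler's criterion: (20/409) ≡ 20^204 (mod 409).
20^2 ≡ 400 (mod 409)
20^4 ≡ 81 (mod 409)
20^8 ≡ 17 (mod 409)
20^16 ≡ 289 (mod 409)
20^32 ≡ 85 (mod 409)
20^64 ≡ 272 (mod 409)
20^128 ≡ 364 (mod 409)
20^204 = 20^(128+64+8+4) ≡ 1 (mod 409).
Result is 1, so (20/409) = 1.

1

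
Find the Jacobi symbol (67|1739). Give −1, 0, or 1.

Reciprocity: 67 ≡ 3 and 1739 ≡ 3 (mod 4), so (67/1739) = −(1739/67).
Reduce top mod 67: now compute (64/67).
Pull out 2^6: since 67 ≡ 3 (mod 8), (2/67) = -1, so (2/67)^6 = +1.
Reached (1/67) = 1. Collecting the sign flips along the way, the symbol is -1.

-1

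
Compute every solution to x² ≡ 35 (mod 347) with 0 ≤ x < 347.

27, 320

Since 347 ≡ 3 (mod 4), a square root of 35 is 35^((347+1)/4) = 35^87 mod 347.
Repeated squaring: 35^2≡184, 35^4≡197, 35^8≡292, 35^16≡249, 35^32≡235, 35^64≡52 (mod 347).
35^87 = 35^(64+16+4+2+1) ≡ 27 (mod 347).
Check: 27² = 729 ≡ 35 (mod 347). The two roots are 27 and 320.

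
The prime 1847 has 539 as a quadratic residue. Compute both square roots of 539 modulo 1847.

827, 1020

Since 1847 ≡ 3 (mod 4), a square root of 539 is 539^((1847+1)/4) = 539^462 mod 1847.
Repeated squaring: 539^2≡542, 539^4≡91, 539^8≡893, 539^16≡1392, 539^32≡161, 539^64≡63, 539^128≡275, 539^256≡1745 (mod 1847).
539^462 = 539^(256+128+64+8+4+2) ≡ 1020 (mod 1847).
Check: 1020² = 1040400 ≡ 539 (mod 1847). The two roots are 827 and 1020.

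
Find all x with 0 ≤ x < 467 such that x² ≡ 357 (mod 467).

Since 467 ≡ 3 (mod 4), a square root of 357 is 357^((467+1)/4) = 357^117 mod 467.
Repeated squaring: 357^2≡425, 357^4≡363, 357^8≡75, 357^16≡21, 357^32≡441, 357^64≡209 (mod 467).
357^117 = 357^(64+32+16+4+1) ≡ 249 (mod 467).
Check: 249² = 62001 ≡ 357 (mod 467). The two roots are 218 and 249.

218, 249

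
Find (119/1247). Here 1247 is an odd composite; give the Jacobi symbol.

Reciprocity: 119 ≡ 3 and 1247 ≡ 3 (mod 4), so (119/1247) = −(1247/119).
Reduce top mod 119: now compute (57/119).
Reciprocity: 57 ≡ 1 and 119 ≡ 3 (mod 4), so (57/119) = +(119/57).
Reduce top mod 57: now compute (5/57).
Reciprocity: 5 ≡ 1 and 57 ≡ 1 (mod 4), so (5/57) = +(57/5).
Reduce top mod 5: now compute (2/5).
Pull out 2: since 5 ≡ 5 (mod 8), (2/5) = -1.
Reached (1/5) = 1. Collecting the sign flips along the way, the symbol is +1.

1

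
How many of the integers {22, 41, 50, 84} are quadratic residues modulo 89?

(22/89) = +1 → QR.
(41/89) = -1 → non-residue.
(50/89) = +1 → QR.
(84/89) = +1 → QR.
Total quadratic residues among the 4: 3.

3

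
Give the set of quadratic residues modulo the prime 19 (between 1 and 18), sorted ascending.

Square k = 1,…,9 (k and 19−k give the same square):
1²=1, 2²=4, 3²=9, 4²=16, 5²≡6, 6²≡17, 7²≡11, 8²≡7, 9²≡5 (mod 19).
So the quadratic residues mod 19 are {1, 4, 5, 6, 7, 9, 11, 16, 17}.

1,4,5,6,7,9,11,16,17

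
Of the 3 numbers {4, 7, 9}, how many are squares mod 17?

(4/17) = +1 → QR.
(7/17) = -1 → non-residue.
(9/17) = +1 → QR.
Total quadratic residues among the 3: 2.

2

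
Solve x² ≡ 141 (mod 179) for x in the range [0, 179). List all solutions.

61, 118

Since 179 ≡ 3 (mod 4), a square root of 141 is 141^((179+1)/4) = 141^45 mod 179.
Repeated squaring: 141^2≡12, 141^4≡144, 141^8≡151, 141^16≡68, 141^32≡149 (mod 179).
141^45 = 141^(32+8+4+1) ≡ 61 (mod 179).
Check: 61² = 3721 ≡ 141 (mod 179). The two roots are 61 and 118.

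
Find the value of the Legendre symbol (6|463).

-1

Euler's criterion: (6/463) ≡ 6^231 (mod 463).
6^2 ≡ 36 (mod 463)
6^4 ≡ 370 (mod 463)
6^8 ≡ 315 (mod 463)
6^16 ≡ 143 (mod 463)
6^32 ≡ 77 (mod 463)
6^64 ≡ 373 (mod 463)
6^128 ≡ 229 (mod 463)
6^231 = 6^(128+64+32+4+2+1) ≡ 462 (mod 463).
Result is 462 ≡ −1, so (6/463) = −1.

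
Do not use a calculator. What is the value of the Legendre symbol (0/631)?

0

Top reduces to 0: gcd > 1, so the symbol is 0.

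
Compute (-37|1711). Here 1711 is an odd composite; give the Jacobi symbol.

-1

First reduce: -37 ≡ 1674 (mod 1711).
Pull out 2: since 1711 ≡ 7 (mod 8), (2/1711) = +1.
Reciprocity: 837 ≡ 1 and 1711 ≡ 3 (mod 4), so (837/1711) = +(1711/837).
Reduce top mod 837: now compute (37/837).
Reciprocity: 37 ≡ 1 and 837 ≡ 1 (mod 4), so (37/837) = +(837/37).
Reduce top mod 37: now compute (23/37).
Reciprocity: 23 ≡ 3 and 37 ≡ 1 (mod 4), so (23/37) = +(37/23).
Reduce top mod 23: now compute (14/23).
Pull out 2: since 23 ≡ 7 (mod 8), (2/23) = +1.
Reciprocity: 7 ≡ 3 and 23 ≡ 3 (mod 4), so (7/23) = −(23/7).
Reduce top mod 7: now compute (2/7).
Pull out 2: since 7 ≡ 7 (mod 8), (2/7) = +1.
Reached (1/7) = 1. Collecting the sign flips along the way, the symbol is -1.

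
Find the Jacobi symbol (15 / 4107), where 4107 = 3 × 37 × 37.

0

Reciprocity: 15 ≡ 3 and 4107 ≡ 3 (mod 4), so (15/4107) = −(4107/15).
Reduce top mod 15: now compute (12/15).
Pull out 2^2: since 15 ≡ 7 (mod 8), (2/15) = +1, so (2/15)^2 = +1.
Reciprocity: 3 ≡ 3 and 15 ≡ 3 (mod 4), so (3/15) = −(15/3).
Reduce top mod 3: now compute (0/3).
Top reduces to 0: gcd > 1, so the symbol is 0.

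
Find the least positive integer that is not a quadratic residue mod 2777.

3

(2/2777) = +1, so 2 is a residue.
(3/2777) = −1, so 3 is the smallest positive non-residue mod 2777.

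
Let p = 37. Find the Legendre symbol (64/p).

1

Euler's criterion: (64/37) ≡ 27^18 (mod 37).
27^2 ≡ 26 (mod 37)
27^4 ≡ 10 (mod 37)
27^8 ≡ 26 (mod 37)
27^16 ≡ 10 (mod 37)
27^18 = 27^(16+2) ≡ 1 (mod 37).
Result is 1, so (64/37) = 1.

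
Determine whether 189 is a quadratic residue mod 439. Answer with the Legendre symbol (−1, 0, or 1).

-1

Euler's criterion: (189/439) ≡ 189^219 (mod 439).
189^2 ≡ 162 (mod 439)
189^4 ≡ 343 (mod 439)
189^8 ≡ 436 (mod 439)
189^16 ≡ 9 (mod 439)
189^32 ≡ 81 (mod 439)
189^64 ≡ 415 (mod 439)
189^128 ≡ 137 (mod 439)
189^219 = 189^(128+64+16+8+2+1) ≡ 438 (mod 439).
Result is 438 ≡ −1, so (189/439) = −1.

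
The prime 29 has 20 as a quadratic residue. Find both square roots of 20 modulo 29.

7, 22

29 ≡ 1 (mod 4), so we find a root by search.
Trying successive values, 7² = 49 ≡ 20 (mod 29). The other root is 29 − 7 = 22.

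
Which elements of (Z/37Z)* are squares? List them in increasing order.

Square k = 1,…,18 (k and 37−k give the same square):
1²=1, 2²=4, 3²=9, 4²=16, 5²=25, 6²=36, 7²≡12, 8²≡27, 9²≡7, 10²≡26, 11²≡10, 12²≡33, 13²≡21, 14²≡11, 15²≡3, 16²≡34, 17²≡30, 18²≡28 (mod 37).
So the quadratic residues mod 37 are {1, 3, 4, 7, 9, 10, 11, 12, 16, 21, 25, 26, 27, 28, 30, 33, 34, 36}.

1, 3, 4, 7, 9, 10, 11, 12, 16, 21, 25, 26, 27, 28, 30, 33, 34, 36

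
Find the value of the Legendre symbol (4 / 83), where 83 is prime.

Pull out 2^2: since 83 ≡ 3 (mod 8), (2/83) = -1, so (2/83)^2 = +1.
Reached (1/83) = 1. Collecting the sign flips along the way, the symbol is +1.

1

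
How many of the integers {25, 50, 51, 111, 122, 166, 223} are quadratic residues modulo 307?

(25/307) = +1 → QR.
(50/307) = -1 → non-residue.
(51/307) = -1 → non-residue.
(111/307) = -1 → non-residue.
(122/307) = +1 → QR.
(166/307) = -1 → non-residue.
(223/307) = +1 → QR.
Total quadratic residues among the 7: 3.

3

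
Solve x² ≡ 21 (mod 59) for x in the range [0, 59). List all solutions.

27, 32

Since 59 ≡ 3 (mod 4), a square root of 21 is 21^((59+1)/4) = 21^15 mod 59.
Repeated squaring: 21^2≡28, 21^4≡17, 21^8≡53 (mod 59).
21^15 = 21^(8+4+2+1) ≡ 27 (mod 59).
Check: 27² = 729 ≡ 21 (mod 59). The two roots are 27 and 32.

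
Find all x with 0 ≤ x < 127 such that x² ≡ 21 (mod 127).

23, 104

Since 127 ≡ 3 (mod 4), a square root of 21 is 21^((127+1)/4) = 21^32 mod 127.
Repeated squaring: 21^2≡60, 21^4≡44, 21^8≡31, 21^16≡72, 21^32≡104 (mod 127).
21^32 = 21^(32) ≡ 104 (mod 127).
Check: 104² = 10816 ≡ 21 (mod 127). The two roots are 23 and 104.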